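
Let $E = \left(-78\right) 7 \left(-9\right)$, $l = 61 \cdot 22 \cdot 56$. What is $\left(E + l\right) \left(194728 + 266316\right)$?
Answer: $36913948904$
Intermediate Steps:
$l = 75152$ ($l = 1342 \cdot 56 = 75152$)
$E = 4914$ ($E = \left(-546\right) \left(-9\right) = 4914$)
$\left(E + l\right) \left(194728 + 266316\right) = \left(4914 + 75152\right) \left(194728 + 266316\right) = 80066 \cdot 461044 = 36913948904$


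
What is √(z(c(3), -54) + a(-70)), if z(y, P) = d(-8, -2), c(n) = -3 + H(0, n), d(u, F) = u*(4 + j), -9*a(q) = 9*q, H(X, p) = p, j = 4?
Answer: √6 ≈ 2.4495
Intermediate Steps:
a(q) = -q
d(u, F) = 8*u (d(u, F) = u*(4 + 4) = u*8 = 8*u)
c(n) = -3 + n
z(y, P) = -64 (z(y, P) = 8*(-8) = -64)
√(z(c(3), -54) + a(-70)) = √(-64 - 1*(-70)) = √(-64 + 70) = √6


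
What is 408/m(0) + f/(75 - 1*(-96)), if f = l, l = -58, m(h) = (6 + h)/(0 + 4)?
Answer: 46454/171 ≈ 271.66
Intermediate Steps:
m(h) = 3/2 + h/4 (m(h) = (6 + h)/4 = (6 + h)*(1/4) = 3/2 + h/4)
f = -58
408/m(0) + f/(75 - 1*(-96)) = 408/(3/2 + (1/4)*0) - 58/(75 - 1*(-96)) = 408/(3/2 + 0) - 58/(75 + 96) = 408/(3/2) - 58/171 = 408*(2/3) - 58*1/171 = 272 - 58/171 = 46454/171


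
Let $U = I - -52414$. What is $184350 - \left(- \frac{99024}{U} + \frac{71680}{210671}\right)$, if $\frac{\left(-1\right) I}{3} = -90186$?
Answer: $\frac{3135831374458586}{17010208553} \approx 1.8435 \cdot 10^{5}$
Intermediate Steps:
$I = 270558$ ($I = \left(-3\right) \left(-90186\right) = 270558$)
$U = 322972$ ($U = 270558 - -52414 = 270558 + 52414 = 322972$)
$184350 - \left(- \frac{99024}{U} + \frac{71680}{210671}\right) = 184350 - \left(- \frac{99024}{322972} + \frac{71680}{210671}\right) = 184350 - \left(\left(-99024\right) \frac{1}{322972} + 71680 \cdot \frac{1}{210671}\right) = 184350 - \left(- \frac{24756}{80743} + \frac{71680}{210671}\right) = 184350 - \frac{572286964}{17010208553} = \frac{3135831374458586}{17010208553}$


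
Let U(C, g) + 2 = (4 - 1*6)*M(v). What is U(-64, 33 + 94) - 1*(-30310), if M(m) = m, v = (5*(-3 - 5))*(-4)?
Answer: 29988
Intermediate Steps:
v = 160 (v = (5*(-8))*(-4) = -40*(-4) = 160)
U(C, g) = -322 (U(C, g) = -2 + (4 - 1*6)*160 = -2 + (4 - 6)*160 = -2 - 2*160 = -2 - 320 = -322)
U(-64, 33 + 94) - 1*(-30310) = -322 - 1*(-30310) = -322 + 30310 = 29988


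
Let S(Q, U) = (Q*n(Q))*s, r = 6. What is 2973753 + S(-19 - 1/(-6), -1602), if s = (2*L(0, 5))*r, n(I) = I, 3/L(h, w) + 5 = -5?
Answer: 29724761/10 ≈ 2.9725e+6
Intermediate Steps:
L(h, w) = -3/10 (L(h, w) = 3/(-5 - 5) = 3/(-10) = 3*(-1/10) = -3/10)
s = -18/5 (s = (2*(-3/10))*6 = -3/5*6 = -18/5 ≈ -3.6000)
S(Q, U) = -18*Q**2/5 (S(Q, U) = (Q*Q)*(-18/5) = Q**2*(-18/5) = -18*Q**2/5)
2973753 + S(-19 - 1/(-6), -1602) = 2973753 - 18*(-19 - 1/(-6))**2/5 = 2973753 - 18*(-19 - 1*(-1/6))**2/5 = 2973753 - 18*(-19 + 1/6)**2/5 = 2973753 - 18*(-113/6)**2/5 = 2973753 - 18/5*12769/36 = 2973753 - 12769/10 = 29724761/10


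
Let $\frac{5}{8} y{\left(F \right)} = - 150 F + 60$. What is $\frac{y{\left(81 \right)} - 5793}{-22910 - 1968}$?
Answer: $\frac{3591}{3554} \approx 1.0104$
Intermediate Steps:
$y{\left(F \right)} = 96 - 240 F$ ($y{\left(F \right)} = \frac{8 \left(- 150 F + 60\right)}{5} = \frac{8 \left(60 - 150 F\right)}{5} = 96 - 240 F$)
$\frac{y{\left(81 \right)} - 5793}{-22910 - 1968} = \frac{\left(96 - 19440\right) - 5793}{-22910 - 1968} = \frac{\left(96 - 19440\right) - 5793}{-24878} = \left(-19344 - 5793\right) \left(- \frac{1}{24878}\right) = \left(-25137\right) \left(- \frac{1}{24878}\right) = \frac{3591}{3554}$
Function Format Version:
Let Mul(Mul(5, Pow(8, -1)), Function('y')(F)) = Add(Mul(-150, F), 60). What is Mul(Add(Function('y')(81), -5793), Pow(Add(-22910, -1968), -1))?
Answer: Rational(3591, 3554) ≈ 1.0104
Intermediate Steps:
Function('y')(F) = Add(96, Mul(-240, F)) (Function('y')(F) = Mul(Rational(8, 5), Add(Mul(-150, F), 60)) = Mul(Rational(8, 5), Add(60, Mul(-150, F))) = Add(96, Mul(-240, F)))
Mul(Add(Function('y')(81), -5793), Pow(Add(-22910, -1968), -1)) = Mul(Add(Add(96, Mul(-240, 81)), -5793), Pow(Add(-22910, -1968), -1)) = Mul(Add(Add(96, -19440), -5793), Pow(-24878, -1)) = Mul(Add(-19344, -5793), Rational(-1, 24878)) = Mul(-25137, Rational(-1, 24878)) = Rational(3591, 3554)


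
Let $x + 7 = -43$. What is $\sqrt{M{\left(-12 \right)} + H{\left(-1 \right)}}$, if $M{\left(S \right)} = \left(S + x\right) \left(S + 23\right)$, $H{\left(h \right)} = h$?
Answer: $i \sqrt{683} \approx 26.134 i$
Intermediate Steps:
$x = -50$ ($x = -7 - 43 = -50$)
$M{\left(S \right)} = \left(-50 + S\right) \left(23 + S\right)$ ($M{\left(S \right)} = \left(S - 50\right) \left(S + 23\right) = \left(-50 + S\right) \left(23 + S\right)$)
$\sqrt{M{\left(-12 \right)} + H{\left(-1 \right)}} = \sqrt{\left(-1150 + \left(-12\right)^{2} - -324\right) - 1} = \sqrt{\left(-1150 + 144 + 324\right) - 1} = \sqrt{-682 - 1} = \sqrt{-683} = i \sqrt{683}$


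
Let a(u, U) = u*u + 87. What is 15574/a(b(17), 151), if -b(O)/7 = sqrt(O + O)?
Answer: 15574/1753 ≈ 8.8842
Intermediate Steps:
b(O) = -7*sqrt(2)*sqrt(O) (b(O) = -7*sqrt(O + O) = -7*sqrt(2)*sqrt(O))
a(u, U) = 87 + u**2 (a(u, U) = u**2 + 87 = 87 + u**2)
15574/a(b(17), 151) = 15574/(87 + (-7*sqrt(2)*sqrt(17))**2) = 15574/(87 + (-7*sqrt(34))**2) = 15574/(87 + 1666) = 15574/1753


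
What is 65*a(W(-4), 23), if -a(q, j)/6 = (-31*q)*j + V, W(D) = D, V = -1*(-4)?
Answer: -1113840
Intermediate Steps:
V = 4
a(q, j) = -24 + 186*j*q (a(q, j) = -6*((-31*q)*j + 4) = -6*(-31*j*q + 4) = -6*(4 - 31*j*q) = -24 + 186*j*q)
65*a(W(-4), 23) = 65*(-24 + 186*23*(-4)) = 65*(-24 - 17112) = 65*(-17136) = -1113840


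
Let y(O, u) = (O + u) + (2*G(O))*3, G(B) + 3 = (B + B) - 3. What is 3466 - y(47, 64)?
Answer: 2827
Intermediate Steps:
G(B) = -6 + 2*B (G(B) = -3 + ((B + B) - 3) = -3 + (2*B - 3) = -3 + (-3 + 2*B) = -6 + 2*B)
y(O, u) = -36 + u + 13*O (y(O, u) = (O + u) + (2*(-6 + 2*O))*3 = (O + u) + (-12 + 4*O)*3 = (O + u) + (-36 + 12*O) = -36 + u + 13*O)
3466 - y(47, 64) = 3466 - (-36 + 64 + 13*47) = 3466 - (-36 + 64 + 611) = 3466 - 1*639 = 3466 - 639 = 2827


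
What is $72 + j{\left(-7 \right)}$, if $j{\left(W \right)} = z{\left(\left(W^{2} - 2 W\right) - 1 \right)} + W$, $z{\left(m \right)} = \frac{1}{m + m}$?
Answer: $\frac{8061}{124} \approx 65.008$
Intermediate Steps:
$z{\left(m \right)} = \frac{1}{2 m}$
$j{\left(W \right)} = W + \frac{1}{2 \left(-1 + W^{2} - 2 W\right)}$ ($j{\left(W \right)} = \frac{1}{2 \left(\left(W^{2} - 2 W\right) - 1\right)} + W = \frac{1}{2 \left(-1 + W^{2} - 2 W\right)} + W = W + \frac{1}{2 \left(-1 + W^{2} - 2 W\right)}$)
$72 + j{\left(-7 \right)} = 72 - \left(7 + \frac{1}{2 \left(1 - \left(-7\right)^{2} + 2 \left(-7\right)\right)}\right) = 72 - \left(7 + \frac{1}{2 \left(1 - 49 - 14\right)}\right) = 72 - \left(7 + \frac{1}{2 \left(-62\right)}\right) = 72 - \frac{867}{124} = \frac{8061}{124}$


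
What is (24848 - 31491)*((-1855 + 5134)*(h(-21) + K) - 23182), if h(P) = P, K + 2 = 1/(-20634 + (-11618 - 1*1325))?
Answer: 21992727014986/33577 ≈ 6.5499e+8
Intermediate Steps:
K = -67155/33577 (K = -2 + 1/(-20634 + (-11618 - 1*1325)) = -2 + 1/(-20634 + (-11618 - 1325)) = -2 + 1/(-20634 - 12943) = -2 + 1/(-33577) = -2 - 1/33577 = -67155/33577 ≈ -2.0000)
(24848 - 31491)*((-1855 + 5134)*(h(-21) + K) - 23182) = (24848 - 31491)*((-1855 + 5134)*(-21 - 67155/33577) - 23182) = -6643*(3279*(-772272/33577) - 23182) = -6643*(-2532279888/33577 - 23182) = -6643*(-3310661902/33577) = 21992727014986/33577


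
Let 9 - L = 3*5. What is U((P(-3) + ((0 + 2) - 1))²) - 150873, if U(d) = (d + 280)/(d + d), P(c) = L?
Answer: -1508669/10 ≈ -1.5087e+5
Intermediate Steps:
L = -6 (L = 9 - 3*5 = 9 - 1*15 = 9 - 15 = -6)
P(c) = -6
U(d) = (280 + d)/(2*d) (U(d) = (280 + d)/((2*d)) = (280 + d)*(1/(2*d)) = (280 + d)/(2*d))
U((P(-3) + ((0 + 2) - 1))²) - 150873 = (280 + (-6 + ((0 + 2) - 1))²)/(2*((-6 + ((0 + 2) - 1))²)) - 150873 = (280 + (-6 + (2 - 1))²)/(2*((-6 + (2 - 1))²)) - 150873 = (280 + (-6 + 1)²)/(2*((-6 + 1)²)) - 150873 = (280 + (-5)²)/(2*((-5)²)) - 150873 = (½)*(280 + 25)/25 - 150873 = (½)*(1/25)*305 - 150873 = 61/10 - 150873 = -1508669/10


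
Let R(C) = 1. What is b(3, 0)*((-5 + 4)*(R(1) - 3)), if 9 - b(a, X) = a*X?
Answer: 18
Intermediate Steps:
b(a, X) = 9 - X*a (b(a, X) = 9 - a*X = 9 - X*a)
b(3, 0)*((-5 + 4)*(R(1) - 3)) = (9 - 1*0*3)*((-5 + 4)*(1 - 3)) = (9 + 0)*(-1*(-2)) = 9*2 = 18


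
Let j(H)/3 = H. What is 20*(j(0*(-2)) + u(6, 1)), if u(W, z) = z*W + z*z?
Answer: 140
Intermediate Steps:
u(W, z) = z**2 + W*z (u(W, z) = W*z + z**2 = z**2 + W*z)
j(H) = 3*H
20*(j(0*(-2)) + u(6, 1)) = 20*(3*(0*(-2)) + 1*(6 + 1)) = 20*(3*0 + 1*7) = 20*(0 + 7) = 20*7 = 140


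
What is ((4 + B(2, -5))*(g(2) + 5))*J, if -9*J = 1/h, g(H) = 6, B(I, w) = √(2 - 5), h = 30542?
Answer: -22/137439 - 11*I*√3/274878 ≈ -0.00016007 - 6.9313e-5*I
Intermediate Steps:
B(I, w) = I*√3 (B(I, w) = √(-3) = I*√3)
J = -1/274878 (J = -⅑/30542 = -⅑*1/30542 = -1/274878 ≈ -3.6380e-6)
((4 + B(2, -5))*(g(2) + 5))*J = ((4 + I*√3)*(6 + 5))*(-1/274878) = ((4 + I*√3)*11)*(-1/274878) = (44 + 11*I*√3)*(-1/274878) = -22/137439 - 11*I*√3/274878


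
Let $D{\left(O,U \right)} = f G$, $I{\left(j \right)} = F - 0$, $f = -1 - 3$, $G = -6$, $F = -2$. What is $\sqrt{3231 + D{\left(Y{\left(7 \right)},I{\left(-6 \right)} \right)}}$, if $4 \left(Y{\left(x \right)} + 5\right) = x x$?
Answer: $\sqrt{3255} \approx 57.053$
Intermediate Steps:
$Y{\left(x \right)} = -5 + \frac{x^{2}}{4}$ ($Y{\left(x \right)} = -5 + \frac{x x}{4} = -5 + \frac{x^{2}}{4}$)
$f = -4$ ($f = -1 - 3 = -4$)
$I{\left(j \right)} = -2$ ($I{\left(j \right)} = -2 - 0 = -2 + 0 = -2$)
$D{\left(O,U \right)} = 24$ ($D{\left(O,U \right)} = \left(-4\right) \left(-6\right) = 24$)
$\sqrt{3231 + D{\left(Y{\left(7 \right)},I{\left(-6 \right)} \right)}} = \sqrt{3231 + 24} = \sqrt{3255}$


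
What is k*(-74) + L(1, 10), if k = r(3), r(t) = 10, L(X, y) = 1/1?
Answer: -739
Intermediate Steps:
L(X, y) = 1
k = 10
k*(-74) + L(1, 10) = 10*(-74) + 1 = -740 + 1 = -739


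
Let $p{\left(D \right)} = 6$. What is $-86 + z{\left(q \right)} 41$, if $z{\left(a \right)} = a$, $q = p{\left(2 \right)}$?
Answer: $160$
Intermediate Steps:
$q = 6$
$-86 + z{\left(q \right)} 41 = -86 + 6 \cdot 41 = -86 + 246 = 160$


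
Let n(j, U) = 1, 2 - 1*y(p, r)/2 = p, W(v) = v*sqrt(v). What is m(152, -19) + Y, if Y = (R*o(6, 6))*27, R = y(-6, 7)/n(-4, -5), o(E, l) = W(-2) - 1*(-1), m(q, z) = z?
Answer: 413 - 864*I*sqrt(2) ≈ 413.0 - 1221.9*I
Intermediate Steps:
W(v) = v**(3/2)
y(p, r) = 4 - 2*p
o(E, l) = 1 - 2*I*sqrt(2) (o(E, l) = (-2)**(3/2) - 1*(-1) = -2*I*sqrt(2) + 1 = 1 - 2*I*sqrt(2))
R = 16 (R = (4 - 2*(-6))/1 = (4 + 12)*1 = 16*1 = 16)
Y = 432 - 864*I*sqrt(2) (Y = (16*(1 - 2*I*sqrt(2)))*27 = (16 - 32*I*sqrt(2))*27 = 432 - 864*I*sqrt(2) ≈ 432.0 - 1221.9*I)
m(152, -19) + Y = -19 + (432 - 864*I*sqrt(2)) = 413 - 864*I*sqrt(2)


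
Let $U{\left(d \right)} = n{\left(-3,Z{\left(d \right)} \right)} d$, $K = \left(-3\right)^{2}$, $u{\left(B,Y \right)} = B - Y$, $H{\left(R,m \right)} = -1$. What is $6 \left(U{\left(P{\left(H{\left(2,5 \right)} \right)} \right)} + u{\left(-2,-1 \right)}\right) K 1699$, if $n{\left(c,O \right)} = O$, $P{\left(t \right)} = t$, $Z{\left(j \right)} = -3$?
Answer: $183492$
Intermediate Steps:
$K = 9$
$U{\left(d \right)} = - 3 d$
$6 \left(U{\left(P{\left(H{\left(2,5 \right)} \right)} \right)} + u{\left(-2,-1 \right)}\right) K 1699 = 6 \left(\left(-3\right) \left(-1\right) - 1\right) 9 \cdot 1699 = 6 \left(3 + \left(-2 + 1\right)\right) 9 \cdot 1699 = 6 \left(3 - 1\right) 9 \cdot 1699 = 6 \cdot 2 \cdot 9 \cdot 1699 = 6 \cdot 18 \cdot 1699 = 108 \cdot 1699 = 183492$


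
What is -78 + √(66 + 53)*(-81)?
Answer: -78 - 81*√119 ≈ -961.61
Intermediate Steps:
-78 + √(66 + 53)*(-81) = -78 + √119*(-81) = -78 - 81*√119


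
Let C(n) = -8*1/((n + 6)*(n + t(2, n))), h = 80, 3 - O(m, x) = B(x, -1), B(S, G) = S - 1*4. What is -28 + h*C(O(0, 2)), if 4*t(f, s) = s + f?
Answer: -10876/297 ≈ -36.620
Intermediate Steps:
B(S, G) = -4 + S (B(S, G) = S - 4 = -4 + S)
O(m, x) = 7 - x (O(m, x) = 3 - (-4 + x) = 3 + (4 - x) = 7 - x)
t(f, s) = f/4 + s/4 (t(f, s) = (s + f)/4 = (f + s)/4 = f/4 + s/4)
C(n) = -8/((1/2 + 5*n/4)*(6 + n)) (C(n) = -8*1/((n + 6)*(n + ((1/4)*2 + n/4))) = -8*1/((6 + n)*(n + (1/2 + n/4))) = -8*1/((1/2 + 5*n/4)*(6 + n)) = -8/((1/2 + 5*n/4)*(6 + n)))
-28 + h*C(O(0, 2)) = -28 + 80*(-32/(12 + 5*(7 - 1*2)**2 + 32*(7 - 1*2))) = -28 + 80*(-32/(12 + 5*(7 - 2)**2 + 32*(7 - 2))) = -28 + 80*(-32/(12 + 5*5**2 + 32*5)) = -28 + 80*(-32/(12 + 5*25 + 160)) = -28 + 80*(-32/(12 + 125 + 160)) = -28 + 80*(-32/297) = -28 - 2560/297 = -10876/297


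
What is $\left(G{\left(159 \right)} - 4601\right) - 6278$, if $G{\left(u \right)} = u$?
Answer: $-10720$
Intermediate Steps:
$\left(G{\left(159 \right)} - 4601\right) - 6278 = \left(159 - 4601\right) - 6278 = -4442 - 6278 = -10720$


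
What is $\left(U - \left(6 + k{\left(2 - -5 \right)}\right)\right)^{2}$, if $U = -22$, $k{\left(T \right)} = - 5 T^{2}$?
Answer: $47089$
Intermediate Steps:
$\left(U - \left(6 + k{\left(2 - -5 \right)}\right)\right)^{2} = \left(-22 - \left(6 - 5 \left(2 - -5\right)^{2}\right)\right)^{2} = \left(-22 - \left(6 - 5 \left(2 + 5\right)^{2}\right)\right)^{2} = \left(-22 - \left(6 - 5 \cdot 7^{2}\right)\right)^{2} = \left(-22 - \left(6 - 245\right)\right)^{2} = \left(-22 - -239\right)^{2} = \left(-22 + \left(-6 + 245\right)\right)^{2} = \left(-22 + 239\right)^{2} = 217^{2} = 47089$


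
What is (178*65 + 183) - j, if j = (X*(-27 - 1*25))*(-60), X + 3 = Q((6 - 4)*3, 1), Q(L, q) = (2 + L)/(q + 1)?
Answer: 8633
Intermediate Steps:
Q(L, q) = (2 + L)/(1 + q)
X = 1 (X = -3 + (2 + (6 - 4)*3)/(1 + 1) = -3 + (2 + 2*3)/2 = -3 + (2 + 6)/2 = -3 + (½)*8 = -3 + 4 = 1)
j = 3120 (j = (1*(-27 - 1*25))*(-60) = (1*(-27 - 25))*(-60) = (1*(-52))*(-60) = -52*(-60) = 3120)
(178*65 + 183) - j = (178*65 + 183) - 1*3120 = (11570 + 183) - 3120 = 11753 - 3120 = 8633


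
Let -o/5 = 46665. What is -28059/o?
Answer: 9353/77775 ≈ 0.12026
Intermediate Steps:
o = -233325 (o = -5*46665 = -233325)
-28059/o = -28059/((-(-1)*(-233325))) = -28059/((-1*233325)) = -28059/(-233325) = -28059*(-1/233325) = 9353/77775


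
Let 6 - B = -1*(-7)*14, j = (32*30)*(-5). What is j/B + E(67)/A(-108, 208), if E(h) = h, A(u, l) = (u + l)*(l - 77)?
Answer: 15721541/301300 ≈ 52.179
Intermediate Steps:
A(u, l) = (-77 + l)*(l + u) (A(u, l) = (l + u)*(-77 + l) = (-77 + l)*(l + u))
j = -4800 (j = 960*(-5) = -4800)
B = -92 (B = 6 - (-1*(-7))*14 = 6 - 7*14 = 6 - 1*98 = 6 - 98 = -92)
j/B + E(67)/A(-108, 208) = -4800/(-92) + 67/(208² - 77*208 - 77*(-108) + 208*(-108)) = -4800*(-1/92) + 67/(43264 - 16016 + 8316 - 22464) = 1200/23 + 67/13100 = 15721541/301300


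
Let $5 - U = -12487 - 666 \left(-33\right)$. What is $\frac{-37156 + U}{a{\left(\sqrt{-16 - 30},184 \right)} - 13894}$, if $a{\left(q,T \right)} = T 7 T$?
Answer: $- \frac{23321}{111549} \approx -0.20906$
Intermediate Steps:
$a{\left(q,T \right)} = 7 T^{2}$ ($a{\left(q,T \right)} = 7 T T = 7 T^{2}$)
$U = -9486$ ($U = 5 - \left(-12487 - 666 \left(-33\right)\right) = 5 - \left(-12487 - -21978\right) = 5 - \left(-12487 + 21978\right) = 5 - 9491 = -9486$)
$\frac{-37156 + U}{a{\left(\sqrt{-16 - 30},184 \right)} - 13894} = \frac{-37156 - 9486}{7 \cdot 184^{2} - 13894} = - \frac{46642}{7 \cdot 33856 - 13894} = - \frac{46642}{236992 - 13894} = - \frac{46642}{223098} = \left(-46642\right) \frac{1}{223098} = - \frac{23321}{111549}$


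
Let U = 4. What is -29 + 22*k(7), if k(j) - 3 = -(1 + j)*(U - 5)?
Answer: 213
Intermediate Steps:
k(j) = 4 + j (k(j) = 3 - (1 + j)*(4 - 5) = 3 - (1 + j)*(-1) = 3 - (-1 - j) = 3 + (1 + j) = 4 + j)
-29 + 22*k(7) = -29 + 22*(4 + 7) = -29 + 22*11 = -29 + 242 = 213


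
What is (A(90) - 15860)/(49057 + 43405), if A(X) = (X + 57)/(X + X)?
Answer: -951551/5547720 ≈ -0.17152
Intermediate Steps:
A(X) = (57 + X)/(2*X) (A(X) = (57 + X)/((2*X)) = (57 + X)*(1/(2*X)) = (57 + X)/(2*X))
(A(90) - 15860)/(49057 + 43405) = ((1/2)*(57 + 90)/90 - 15860)/(49057 + 43405) = ((1/2)*(1/90)*147 - 15860)/92462 = (49/60 - 15860)*(1/92462) = -951551/60*1/92462 = -951551/5547720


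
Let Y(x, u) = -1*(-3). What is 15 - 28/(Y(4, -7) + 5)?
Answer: 23/2 ≈ 11.500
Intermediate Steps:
Y(x, u) = 3
15 - 28/(Y(4, -7) + 5) = 15 - 28/(3 + 5) = 15 - 28/8 = 15 - 28*⅛ = 15 - 7/2 = 23/2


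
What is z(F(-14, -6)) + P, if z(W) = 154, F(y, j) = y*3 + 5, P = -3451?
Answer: -3297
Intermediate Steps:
F(y, j) = 5 + 3*y (F(y, j) = 3*y + 5 = 5 + 3*y)
z(F(-14, -6)) + P = 154 - 3451 = -3297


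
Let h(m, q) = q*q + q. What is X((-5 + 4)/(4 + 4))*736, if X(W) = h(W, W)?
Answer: -161/2 ≈ -80.500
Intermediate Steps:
h(m, q) = q + q² (h(m, q) = q² + q = q + q²)
X(W) = W*(1 + W)
X((-5 + 4)/(4 + 4))*736 = (((-5 + 4)/(4 + 4))*(1 + (-5 + 4)/(4 + 4)))*736 = ((-1/8)*(1 - 1/8))*736 = ((-1*⅛)*(1 - 1*⅛))*736 = -(1 - ⅛)/8*736 = -⅛*7/8*736 = -7/64*736 = -161/2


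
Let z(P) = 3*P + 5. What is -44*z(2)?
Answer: -484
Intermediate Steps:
z(P) = 5 + 3*P
-44*z(2) = -44*(5 + 3*2) = -44*(5 + 6) = -44*11 = -484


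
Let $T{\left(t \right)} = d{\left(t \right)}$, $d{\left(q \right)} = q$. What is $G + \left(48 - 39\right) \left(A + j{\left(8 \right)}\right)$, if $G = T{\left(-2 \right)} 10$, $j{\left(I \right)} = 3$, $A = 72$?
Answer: $655$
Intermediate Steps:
$T{\left(t \right)} = t$
$G = -20$ ($G = \left(-2\right) 10 = -20$)
$G + \left(48 - 39\right) \left(A + j{\left(8 \right)}\right) = -20 + \left(48 - 39\right) \left(72 + 3\right) = -20 + \left(48 - 39\right) 75 = -20 + 9 \cdot 75 = -20 + 675 = 655$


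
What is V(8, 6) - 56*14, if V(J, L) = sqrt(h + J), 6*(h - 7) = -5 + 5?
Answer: -784 + sqrt(15) ≈ -780.13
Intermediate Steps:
h = 7 (h = 7 + (-5 + 5)/6 = 7 + (1/6)*0 = 7 + 0 = 7)
V(J, L) = sqrt(7 + J)
V(8, 6) - 56*14 = sqrt(7 + 8) - 56*14 = sqrt(15) - 784 = -784 + sqrt(15)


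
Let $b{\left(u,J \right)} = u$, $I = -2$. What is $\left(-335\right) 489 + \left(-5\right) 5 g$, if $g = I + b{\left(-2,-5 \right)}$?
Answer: $-163715$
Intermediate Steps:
$g = -4$ ($g = -2 - 2 = -4$)
$\left(-335\right) 489 + \left(-5\right) 5 g = \left(-335\right) 489 + \left(-5\right) 5 \left(-4\right) = -163815 - -100 = -163815 + 100 = -163715$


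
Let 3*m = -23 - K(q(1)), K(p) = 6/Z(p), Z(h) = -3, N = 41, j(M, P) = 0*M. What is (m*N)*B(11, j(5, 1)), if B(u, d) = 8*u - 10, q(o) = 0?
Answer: -22386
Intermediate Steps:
j(M, P) = 0
B(u, d) = -10 + 8*u
K(p) = -2 (K(p) = 6/(-3) = 6*(-⅓) = -2)
m = -7 (m = (-23 - 1*(-2))/3 = (-23 + 2)/3 = (⅓)*(-21) = -7)
(m*N)*B(11, j(5, 1)) = (-7*41)*(-10 + 8*11) = -287*(-10 + 88) = -287*78 = -22386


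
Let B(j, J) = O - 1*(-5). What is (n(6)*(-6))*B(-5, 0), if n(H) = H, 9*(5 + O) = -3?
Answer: 12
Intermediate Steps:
O = -16/3 (O = -5 + (⅑)*(-3) = -5 - ⅓ = -16/3 ≈ -5.3333)
B(j, J) = -⅓ (B(j, J) = -16/3 - 1*(-5) = -16/3 + 5 = -⅓)
(n(6)*(-6))*B(-5, 0) = (6*(-6))*(-⅓) = -36*(-⅓) = 12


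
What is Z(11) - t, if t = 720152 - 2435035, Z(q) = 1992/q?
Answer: 18865705/11 ≈ 1.7151e+6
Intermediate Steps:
t = -1714883
Z(11) - t = 1992/11 - 1*(-1714883) = 1992*(1/11) + 1714883 = 1992/11 + 1714883 = 18865705/11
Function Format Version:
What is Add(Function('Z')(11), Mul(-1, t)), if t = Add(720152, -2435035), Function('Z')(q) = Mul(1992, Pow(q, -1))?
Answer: Rational(18865705, 11) ≈ 1.7151e+6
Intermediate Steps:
t = -1714883
Add(Function('Z')(11), Mul(-1, t)) = Add(Mul(1992, Pow(11, -1)), Mul(-1, -1714883)) = Add(Mul(1992, Rational(1, 11)), 1714883) = Add(Rational(1992, 11), 1714883) = Rational(18865705, 11)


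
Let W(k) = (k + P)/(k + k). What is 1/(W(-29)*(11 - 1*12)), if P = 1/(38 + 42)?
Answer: -4640/2319 ≈ -2.0009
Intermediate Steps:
P = 1/80 ≈ 0.012500
W(k) = (1/80 + k)/(2*k) (W(k) = (k + 1/80)/(k + k) = (1/80 + k)/((2*k)) = (1/80 + k)*(1/(2*k)) = (1/80 + k)/(2*k))
1/(W(-29)*(11 - 1*12)) = 1/(((1/160)*(1 + 80*(-29))/(-29))*(11 - 1*12)) = 1/(((1/160)*(-1/29)*(1 - 2320))*(11 - 12)) = 1/(((1/160)*(-1/29)*(-2319))*(-1)) = 1/((2319/4640)*(-1)) = 1/(-2319/4640) = -4640/2319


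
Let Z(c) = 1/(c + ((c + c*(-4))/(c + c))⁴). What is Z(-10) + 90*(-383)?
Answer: -2723146/79 ≈ -34470.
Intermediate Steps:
Z(c) = 1/(81/16 + c) (Z(c) = 1/(c + ((c - 4*c)/((2*c)))⁴) = 1/(c + ((-3*c)*(1/(2*c)))⁴) = 1/(c + (-3/2)⁴) = 1/(c + 81/16) = 1/(81/16 + c))
Z(-10) + 90*(-383) = 16/(81 + 16*(-10)) + 90*(-383) = 16/(81 - 160) - 34470 = 16/(-79) - 34470 = 16*(-1/79) - 34470 = -16/79 - 34470 = -2723146/79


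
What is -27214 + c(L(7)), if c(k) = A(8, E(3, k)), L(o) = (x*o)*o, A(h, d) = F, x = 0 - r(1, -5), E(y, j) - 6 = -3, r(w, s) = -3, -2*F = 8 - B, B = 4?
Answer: -27216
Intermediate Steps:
F = -2 (F = -(8 - 1*4)/2 = -(8 - 4)/2 = -1/2*4 = -2)
E(y, j) = 3 (E(y, j) = 6 - 3 = 3)
x = 3 (x = 0 - 1*(-3) = 0 + 3 = 3)
A(h, d) = -2
L(o) = 3*o**2 (L(o) = (3*o)*o = 3*o**2)
c(k) = -2
-27214 + c(L(7)) = -27214 - 2 = -27216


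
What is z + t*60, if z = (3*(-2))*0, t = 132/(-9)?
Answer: -880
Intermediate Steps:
t = -44/3 (t = 132*(-1/9) = -44/3 ≈ -14.667)
z = 0 (z = -6*0 = 0)
z + t*60 = 0 - 44/3*60 = 0 - 880 = -880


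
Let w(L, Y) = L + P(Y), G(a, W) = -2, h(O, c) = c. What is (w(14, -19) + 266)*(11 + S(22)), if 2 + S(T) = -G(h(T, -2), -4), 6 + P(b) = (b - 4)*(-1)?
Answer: 3267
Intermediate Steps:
P(b) = -2 - b (P(b) = -6 + (b - 4)*(-1) = -6 + (-4 + b)*(-1) = -6 + (4 - b) = -2 - b)
w(L, Y) = -2 + L - Y (w(L, Y) = L + (-2 - Y) = -2 + L - Y)
S(T) = 0 (S(T) = -2 - 1*(-2) = -2 + 2 = 0)
(w(14, -19) + 266)*(11 + S(22)) = ((-2 + 14 - 1*(-19)) + 266)*(11 + 0) = ((-2 + 14 + 19) + 266)*11 = (31 + 266)*11 = 297*11 = 3267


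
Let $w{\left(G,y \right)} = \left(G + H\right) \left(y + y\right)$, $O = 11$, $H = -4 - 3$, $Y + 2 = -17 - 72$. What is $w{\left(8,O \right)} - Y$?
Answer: $113$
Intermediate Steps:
$Y = -91$ ($Y = -2 - 89 = -91$)
$H = -7$
$w{\left(G,y \right)} = 2 y \left(-7 + G\right)$ ($w{\left(G,y \right)} = \left(G - 7\right) \left(y + y\right) = \left(-7 + G\right) 2 y = 2 y \left(-7 + G\right)$)
$w{\left(8,O \right)} - Y = 2 \cdot 11 \left(-7 + 8\right) - -91 = 2 \cdot 11 \cdot 1 + 91 = 22 + 91 = 113$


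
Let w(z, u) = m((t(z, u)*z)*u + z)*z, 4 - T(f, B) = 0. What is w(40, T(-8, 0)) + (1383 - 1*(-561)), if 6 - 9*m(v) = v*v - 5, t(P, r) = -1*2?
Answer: -3118064/9 ≈ -3.4645e+5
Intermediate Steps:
t(P, r) = -2
T(f, B) = 4 (T(f, B) = 4 - 1*0 = 4 + 0 = 4)
m(v) = 11/9 - v²/9 (m(v) = ⅔ - (v*v - 5)/9 = ⅔ - (v² - 5)/9 = ⅔ - (-5 + v²)/9 = ⅔ + (5/9 - v²/9) = 11/9 - v²/9)
w(z, u) = z*(11/9 - (z - 2*u*z)²/9) (w(z, u) = (11/9 - ((-2*z)*u + z)²/9)*z = (11/9 - (-2*u*z + z)²/9)*z = (11/9 - (z - 2*u*z)²/9)*z = z*(11/9 - (z - 2*u*z)²/9))
w(40, T(-8, 0)) + (1383 - 1*(-561)) = -⅑*40*(-11 + 40²*(-1 + 2*4)²) + (1383 - 1*(-561)) = -⅑*40*(-11 + 1600*(-1 + 8)²) + (1383 + 561) = -⅑*40*(-11 + 1600*7²) + 1944 = -⅑*40*(-11 + 1600*49) + 1944 = -⅑*40*(-11 + 78400) + 1944 = -⅑*40*78389 + 1944 = -3135560/9 + 1944 = -3118064/9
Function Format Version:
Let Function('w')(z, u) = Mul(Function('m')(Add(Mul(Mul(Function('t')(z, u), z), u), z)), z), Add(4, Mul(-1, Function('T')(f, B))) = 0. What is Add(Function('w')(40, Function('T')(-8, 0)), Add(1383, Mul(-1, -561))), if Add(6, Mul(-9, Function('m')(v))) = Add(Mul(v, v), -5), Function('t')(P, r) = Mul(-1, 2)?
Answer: Rational(-3118064, 9) ≈ -3.4645e+5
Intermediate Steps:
Function('t')(P, r) = -2
Function('T')(f, B) = 4 (Function('T')(f, B) = Add(4, Mul(-1, 0)) = Add(4, 0) = 4)
Function('m')(v) = Add(Rational(11, 9), Mul(Rational(-1, 9), Pow(v, 2))) (Function('m')(v) = Add(Rational(2, 3), Mul(Rational(-1, 9), Add(Mul(v, v), -5))) = Add(Rational(2, 3), Mul(Rational(-1, 9), Add(Pow(v, 2), -5))) = Add(Rational(2, 3), Mul(Rational(-1, 9), Add(-5, Pow(v, 2)))) = Add(Rational(2, 3), Add(Rational(5, 9), Mul(Rational(-1, 9), Pow(v, 2)))) = Add(Rational(11, 9), Mul(Rational(-1, 9), Pow(v, 2))))
Function('w')(z, u) = Mul(z, Add(Rational(11, 9), Mul(Rational(-1, 9), Pow(Add(z, Mul(-2, u, z)), 2)))) (Function('w')(z, u) = Mul(Add(Rational(11, 9), Mul(Rational(-1, 9), Pow(Add(Mul(Mul(-2, z), u), z), 2))), z) = Mul(Add(Rational(11, 9), Mul(Rational(-1, 9), Pow(Add(Mul(-2, u, z), z), 2))), z) = Mul(Add(Rational(11, 9), Mul(Rational(-1, 9), Pow(Add(z, Mul(-2, u, z)), 2))), z) = Mul(z, Add(Rational(11, 9), Mul(Rational(-1, 9), Pow(Add(z, Mul(-2, u, z)), 2)))))
Add(Function('w')(40, Function('T')(-8, 0)), Add(1383, Mul(-1, -561))) = Add(Mul(Rational(-1, 9), 40, Add(-11, Mul(Pow(40, 2), Pow(Add(-1, Mul(2, 4)), 2)))), Add(1383, Mul(-1, -561))) = Add(Mul(Rational(-1, 9), 40, Add(-11, Mul(1600, Pow(Add(-1, 8), 2)))), Add(1383, 561)) = Add(Mul(Rational(-1, 9), 40, Add(-11, Mul(1600, Pow(7, 2)))), 1944) = Add(Mul(Rational(-1, 9), 40, Add(-11, Mul(1600, 49))), 1944) = Add(Mul(Rational(-1, 9), 40, Add(-11, 78400)), 1944) = Add(Mul(Rational(-1, 9), 40, 78389), 1944) = Add(Rational(-3135560, 9), 1944) = Rational(-3118064, 9)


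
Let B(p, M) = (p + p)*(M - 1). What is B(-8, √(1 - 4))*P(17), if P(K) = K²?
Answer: 4624 - 4624*I*√3 ≈ 4624.0 - 8009.0*I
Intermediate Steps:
B(p, M) = 2*p*(-1 + M) (B(p, M) = (2*p)*(-1 + M) = 2*p*(-1 + M))
B(-8, √(1 - 4))*P(17) = (2*(-8)*(-1 + √(1 - 4)))*17² = (2*(-8)*(-1 + √(-3)))*289 = (2*(-8)*(-1 + I*√3))*289 = (16 - 16*I*√3)*289 = 4624 - 4624*I*√3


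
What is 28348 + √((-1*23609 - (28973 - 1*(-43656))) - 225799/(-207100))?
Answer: 28348 + I*√41276405146071/20710 ≈ 28348.0 + 310.22*I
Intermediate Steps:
28348 + √((-1*23609 - (28973 - 1*(-43656))) - 225799/(-207100)) = 28348 + √((-23609 - (28973 + 43656)) - 225799*(-1/207100)) = 28348 + √((-23609 - 1*72629) + 225799/207100) = 28348 + √((-23609 - 72629) + 225799/207100) = 28348 + √(-96238 + 225799/207100) = 28348 + √(-19930664001/207100) = 28348 + I*√41276405146071/20710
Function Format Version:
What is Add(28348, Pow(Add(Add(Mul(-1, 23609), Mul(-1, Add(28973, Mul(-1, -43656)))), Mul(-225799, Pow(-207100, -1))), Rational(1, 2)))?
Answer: Add(28348, Mul(Rational(1, 20710), I, Pow(41276405146071, Rational(1, 2)))) ≈ Add(28348., Mul(310.22, I))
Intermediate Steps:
Add(28348, Pow(Add(Add(Mul(-1, 23609), Mul(-1, Add(28973, Mul(-1, -43656)))), Mul(-225799, Pow(-207100, -1))), Rational(1, 2))) = Add(28348, Pow(Add(Add(-23609, Mul(-1, Add(28973, 43656))), Mul(-225799, Rational(-1, 207100))), Rational(1, 2))) = Add(28348, Pow(Add(Add(-23609, Mul(-1, 72629)), Rational(225799, 207100)), Rational(1, 2))) = Add(28348, Pow(Add(Add(-23609, -72629), Rational(225799, 207100)), Rational(1, 2))) = Add(28348, Pow(Add(-96238, Rational(225799, 207100)), Rational(1, 2))) = Add(28348, Pow(Rational(-19930664001, 207100), Rational(1, 2))) = Add(28348, Mul(Rational(1, 20710), I, Pow(41276405146071, Rational(1, 2))))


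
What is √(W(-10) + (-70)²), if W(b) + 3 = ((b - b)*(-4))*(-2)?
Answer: √4897 ≈ 69.979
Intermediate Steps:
W(b) = -3 (W(b) = -3 + ((b - b)*(-4))*(-2) = -3 + (0*(-4))*(-2) = -3 + 0*(-2) = -3 + 0 = -3)
√(W(-10) + (-70)²) = √(-3 + (-70)²) = √(-3 + 4900) = √4897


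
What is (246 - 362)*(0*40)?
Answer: 0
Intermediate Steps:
(246 - 362)*(0*40) = -116*0 = 0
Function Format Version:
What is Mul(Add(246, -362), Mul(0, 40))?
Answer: 0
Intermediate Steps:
Mul(Add(246, -362), Mul(0, 40)) = Mul(-116, 0) = 0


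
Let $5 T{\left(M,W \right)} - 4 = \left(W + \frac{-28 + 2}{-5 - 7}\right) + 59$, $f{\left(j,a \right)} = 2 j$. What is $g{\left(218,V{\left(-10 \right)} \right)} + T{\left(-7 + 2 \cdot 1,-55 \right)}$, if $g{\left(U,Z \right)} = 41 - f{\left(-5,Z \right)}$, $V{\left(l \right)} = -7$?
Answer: $\frac{1591}{30} \approx 53.033$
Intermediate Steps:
$g{\left(U,Z \right)} = 51$ ($g{\left(U,Z \right)} = 41 - 2 \left(-5\right) = 41 - -10 = 41 + 10 = 51$)
$T{\left(M,W \right)} = \frac{391}{30} + \frac{W}{5}$ ($T{\left(M,W \right)} = \frac{4}{5} + \frac{\left(W + \frac{-28 + 2}{-5 - 7}\right) + 59}{5} = \frac{4}{5} + \frac{\left(W - \frac{26}{-12}\right) + 59}{5} = \frac{4}{5} + \frac{\left(W - - \frac{13}{6}\right) + 59}{5} = \frac{4}{5} + \frac{\left(W + \frac{13}{6}\right) + 59}{5} = \frac{4}{5} + \frac{\left(\frac{13}{6} + W\right) + 59}{5} = \frac{4}{5} + \frac{\frac{367}{6} + W}{5} = \frac{4}{5} + \left(\frac{367}{30} + \frac{W}{5}\right) = \frac{391}{30} + \frac{W}{5}$)
$g{\left(218,V{\left(-10 \right)} \right)} + T{\left(-7 + 2 \cdot 1,-55 \right)} = 51 + \left(\frac{391}{30} + \frac{1}{5} \left(-55\right)\right) = 51 + \left(\frac{391}{30} - 11\right) = 51 + \frac{61}{30} = \frac{1591}{30}$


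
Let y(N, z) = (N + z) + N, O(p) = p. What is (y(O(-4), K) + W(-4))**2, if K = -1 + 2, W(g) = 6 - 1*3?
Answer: 16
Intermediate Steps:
W(g) = 3 (W(g) = 6 - 3 = 3)
K = 1
y(N, z) = z + 2*N
(y(O(-4), K) + W(-4))**2 = ((1 + 2*(-4)) + 3)**2 = ((1 - 8) + 3)**2 = (-7 + 3)**2 = (-4)**2 = 16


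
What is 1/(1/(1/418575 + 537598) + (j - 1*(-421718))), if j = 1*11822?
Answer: 225025082851/97557374419641115 ≈ 2.3066e-6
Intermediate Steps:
j = 11822
1/(1/(1/418575 + 537598) + (j - 1*(-421718))) = 1/(1/(1/418575 + 537598) + (11822 - 1*(-421718))) = 1/(1/(1/418575 + 537598) + (11822 + 421718)) = 1/(1/(225025082851/418575) + 433540) = 1/(418575/225025082851 + 433540) = 1/(97557374419641115/225025082851) = 225025082851/97557374419641115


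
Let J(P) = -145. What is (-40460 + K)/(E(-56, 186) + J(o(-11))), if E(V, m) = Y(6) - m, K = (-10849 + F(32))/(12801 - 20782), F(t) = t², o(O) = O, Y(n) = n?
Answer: 64580287/518765 ≈ 124.49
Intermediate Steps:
K = 9825/7981 (K = (-10849 + 32²)/(12801 - 20782) = (-10849 + 1024)/(-7981) = -9825*(-1/7981) = 9825/7981 ≈ 1.2310)
E(V, m) = 6 - m
(-40460 + K)/(E(-56, 186) + J(o(-11))) = (-40460 + 9825/7981)/((6 - 1*186) - 145) = -322901435/(7981*((6 - 186) - 145)) = -322901435/(7981*(-180 - 145)) = -322901435/7981/(-325) = -322901435/7981*(-1/325) = 64580287/518765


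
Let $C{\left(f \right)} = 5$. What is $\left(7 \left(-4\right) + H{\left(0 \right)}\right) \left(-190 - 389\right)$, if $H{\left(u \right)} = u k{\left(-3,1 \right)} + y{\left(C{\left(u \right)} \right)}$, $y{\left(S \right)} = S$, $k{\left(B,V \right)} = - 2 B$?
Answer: $13317$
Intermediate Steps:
$H{\left(u \right)} = 5 + 6 u$ ($H{\left(u \right)} = u \left(\left(-2\right) \left(-3\right)\right) + 5 = u 6 + 5 = 6 u + 5 = 5 + 6 u$)
$\left(7 \left(-4\right) + H{\left(0 \right)}\right) \left(-190 - 389\right) = \left(7 \left(-4\right) + \left(5 + 6 \cdot 0\right)\right) \left(-190 - 389\right) = \left(-28 + \left(5 + 0\right)\right) \left(-579\right) = \left(-28 + 5\right) \left(-579\right) = \left(-23\right) \left(-579\right) = 13317$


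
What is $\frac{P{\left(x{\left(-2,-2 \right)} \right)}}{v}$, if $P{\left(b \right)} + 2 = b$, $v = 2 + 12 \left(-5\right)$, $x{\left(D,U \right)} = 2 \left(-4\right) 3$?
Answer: $\frac{13}{29} \approx 0.44828$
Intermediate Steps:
$x{\left(D,U \right)} = -24$ ($x{\left(D,U \right)} = \left(-8\right) 3 = -24$)
$v = -58$ ($v = 2 - 60 = -58$)
$P{\left(b \right)} = -2 + b$
$\frac{P{\left(x{\left(-2,-2 \right)} \right)}}{v} = \frac{-2 - 24}{-58} = \left(-26\right) \left(- \frac{1}{58}\right) = \frac{13}{29}$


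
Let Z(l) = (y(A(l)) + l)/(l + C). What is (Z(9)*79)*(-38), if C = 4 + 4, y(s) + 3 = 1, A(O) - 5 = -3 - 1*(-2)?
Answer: -21014/17 ≈ -1236.1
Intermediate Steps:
A(O) = 4 (A(O) = 5 + (-3 - 1*(-2)) = 5 + (-3 + 2) = 5 - 1 = 4)
y(s) = -2 (y(s) = -3 + 1 = -2)
C = 8
Z(l) = (-2 + l)/(8 + l) (Z(l) = (-2 + l)/(l + 8) = (-2 + l)/(8 + l))
(Z(9)*79)*(-38) = (((-2 + 9)/(8 + 9))*79)*(-38) = ((7/17)*79)*(-38) = (553/17)*(-38) = -21014/17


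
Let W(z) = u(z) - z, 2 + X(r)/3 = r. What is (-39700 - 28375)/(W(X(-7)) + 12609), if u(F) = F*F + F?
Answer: -68075/13338 ≈ -5.1038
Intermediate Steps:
u(F) = F + F**2 (u(F) = F**2 + F = F + F**2)
X(r) = -6 + 3*r
W(z) = -z + z*(1 + z) (W(z) = z*(1 + z) - z = -z + z*(1 + z))
(-39700 - 28375)/(W(X(-7)) + 12609) = (-39700 - 28375)/((-6 + 3*(-7))**2 + 12609) = -68075/((-6 - 21)**2 + 12609) = -68075/((-27)**2 + 12609) = -68075/(729 + 12609) = -68075/13338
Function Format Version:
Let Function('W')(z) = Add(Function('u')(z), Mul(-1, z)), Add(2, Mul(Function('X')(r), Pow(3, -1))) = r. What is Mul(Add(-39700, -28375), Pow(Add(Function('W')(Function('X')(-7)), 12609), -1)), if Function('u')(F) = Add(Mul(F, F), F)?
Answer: Rational(-68075, 13338) ≈ -5.1038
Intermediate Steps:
Function('u')(F) = Add(F, Pow(F, 2)) (Function('u')(F) = Add(Pow(F, 2), F) = Add(F, Pow(F, 2)))
Function('X')(r) = Add(-6, Mul(3, r))
Function('W')(z) = Add(Mul(-1, z), Mul(z, Add(1, z))) (Function('W')(z) = Add(Mul(z, Add(1, z)), Mul(-1, z)) = Add(Mul(-1, z), Mul(z, Add(1, z))))
Mul(Add(-39700, -28375), Pow(Add(Function('W')(Function('X')(-7)), 12609), -1)) = Mul(Add(-39700, -28375), Pow(Add(Pow(Add(-6, Mul(3, -7)), 2), 12609), -1)) = Mul(-68075, Pow(Add(Pow(Add(-6, -21), 2), 12609), -1)) = Mul(-68075, Pow(Add(Pow(-27, 2), 12609), -1)) = Mul(-68075, Pow(Add(729, 12609), -1)) = Mul(-68075, Pow(13338, -1)) = Mul(-68075, Rational(1, 13338)) = Rational(-68075, 13338)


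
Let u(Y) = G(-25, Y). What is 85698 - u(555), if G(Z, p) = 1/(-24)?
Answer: 2056753/24 ≈ 85698.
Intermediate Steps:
G(Z, p) = -1/24
u(Y) = -1/24
85698 - u(555) = 85698 - 1*(-1/24) = 85698 + 1/24 = 2056753/24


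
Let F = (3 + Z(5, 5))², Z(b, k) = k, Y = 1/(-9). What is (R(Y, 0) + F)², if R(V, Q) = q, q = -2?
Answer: 3844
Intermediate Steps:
Y = -⅑ ≈ -0.11111
R(V, Q) = -2
F = 64 (F = (3 + 5)² = 8² = 64)
(R(Y, 0) + F)² = (-2 + 64)² = 62² = 3844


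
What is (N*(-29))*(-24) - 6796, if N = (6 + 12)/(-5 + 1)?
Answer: -9928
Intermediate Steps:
N = -9/2 (N = 18/(-4) = 18*(-¼) = -9/2 ≈ -4.5000)
(N*(-29))*(-24) - 6796 = -9/2*(-29)*(-24) - 6796 = (261/2)*(-24) - 6796 = -3132 - 6796 = -9928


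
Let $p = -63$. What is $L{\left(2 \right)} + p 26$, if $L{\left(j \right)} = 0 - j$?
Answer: $-1640$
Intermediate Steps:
$L{\left(j \right)} = - j$
$L{\left(2 \right)} + p 26 = \left(-1\right) 2 - 1638 = -2 - 1638 = -1640$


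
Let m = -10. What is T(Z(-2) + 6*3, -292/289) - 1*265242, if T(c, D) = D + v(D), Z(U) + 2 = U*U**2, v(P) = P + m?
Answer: -76658412/289 ≈ -2.6525e+5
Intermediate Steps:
v(P) = -10 + P (v(P) = P - 10 = -10 + P)
Z(U) = -2 + U**3 (Z(U) = -2 + U*U**2 = -2 + U**3)
T(c, D) = -10 + 2*D (T(c, D) = D + (-10 + D) = -10 + 2*D)
T(Z(-2) + 6*3, -292/289) - 1*265242 = (-10 + 2*(-292/289)) - 1*265242 = (-10 + 2*(-292*1/289)) - 265242 = (-10 + 2*(-292/289)) - 265242 = (-10 - 584/289) - 265242 = -3474/289 - 265242 = -76658412/289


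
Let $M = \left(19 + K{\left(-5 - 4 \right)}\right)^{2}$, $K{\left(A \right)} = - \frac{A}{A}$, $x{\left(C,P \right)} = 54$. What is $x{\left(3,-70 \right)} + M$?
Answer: $378$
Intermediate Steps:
$K{\left(A \right)} = -1$ ($K{\left(A \right)} = \left(-1\right) 1 = -1$)
$M = 324$ ($M = \left(19 - 1\right)^{2} = 18^{2} = 324$)
$x{\left(3,-70 \right)} + M = 54 + 324 = 378$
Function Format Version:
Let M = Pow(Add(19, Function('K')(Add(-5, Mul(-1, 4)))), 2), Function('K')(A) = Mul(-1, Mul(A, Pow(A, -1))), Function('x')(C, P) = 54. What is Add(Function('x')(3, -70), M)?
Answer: 378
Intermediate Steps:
Function('K')(A) = -1 (Function('K')(A) = Mul(-1, 1) = -1)
M = 324 (M = Pow(Add(19, -1), 2) = Pow(18, 2) = 324)
Add(Function('x')(3, -70), M) = Add(54, 324) = 378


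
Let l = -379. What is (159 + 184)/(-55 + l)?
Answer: -49/62 ≈ -0.79032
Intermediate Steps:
(159 + 184)/(-55 + l) = (159 + 184)/(-55 - 379) = 343/(-434) = 343*(-1/434) = -49/62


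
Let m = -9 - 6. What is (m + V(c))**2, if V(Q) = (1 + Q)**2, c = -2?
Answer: 196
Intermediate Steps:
m = -15
(m + V(c))**2 = (-15 + (1 - 2)**2)**2 = (-15 + (-1)**2)**2 = (-15 + 1)**2 = (-14)**2 = 196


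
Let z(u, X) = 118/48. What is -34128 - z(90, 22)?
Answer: -819131/24 ≈ -34130.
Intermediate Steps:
z(u, X) = 59/24 (z(u, X) = 118*(1/48) = 59/24)
-34128 - z(90, 22) = -34128 - 1*59/24 = -34128 - 59/24 = -819131/24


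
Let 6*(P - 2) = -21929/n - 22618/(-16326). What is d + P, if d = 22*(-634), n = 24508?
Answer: -16740022328959/1200352824 ≈ -13946.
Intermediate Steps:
d = -13948
P = 2498860193/1200352824 (P = 2 + (-21929/24508 - 22618/(-16326))/6 = 2 + (-21929*1/24508 - 22618*(-1/16326))/6 = 2 + (-21929/24508 + 11309/8163)/6 = 2 + (⅙)*(98154545/200058804) = 2 + 98154545/1200352824 = 2498860193/1200352824 ≈ 2.0818)
d + P = -13948 + 2498860193/1200352824 = -16740022328959/1200352824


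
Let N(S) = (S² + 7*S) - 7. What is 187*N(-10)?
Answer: 4301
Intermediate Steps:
N(S) = -7 + S² + 7*S
187*N(-10) = 187*(-7 + (-10)² + 7*(-10)) = 187*(-7 + 100 - 70) = 187*23 = 4301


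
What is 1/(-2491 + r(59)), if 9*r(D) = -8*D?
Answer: -9/22891 ≈ -0.00039317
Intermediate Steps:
r(D) = -8*D/9 (r(D) = (-8*D)/9 = -8*D/9)
1/(-2491 + r(59)) = 1/(-2491 - 8/9*59) = 1/(-2491 - 472/9) = 1/(-22891/9) = -9/22891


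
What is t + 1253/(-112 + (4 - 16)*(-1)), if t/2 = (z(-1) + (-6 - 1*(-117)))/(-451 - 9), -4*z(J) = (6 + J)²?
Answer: -59733/4600 ≈ -12.985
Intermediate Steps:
z(J) = -(6 + J)²/4
t = -419/920 (t = 2*((-(6 - 1)²/4 + (-6 - 1*(-117)))/(-451 - 9)) = 2*((-¼*5² + (-6 + 117))/(-460)) = 2*((-¼*25 + 111)*(-1/460)) = 2*((-25/4 + 111)*(-1/460)) = 2*((419/4)*(-1/460)) = 2*(-419/1840) = -419/920 ≈ -0.45543)
t + 1253/(-112 + (4 - 16)*(-1)) = -419/920 + 1253/(-112 + (4 - 16)*(-1)) = -419/920 + 1253/(-112 - 12*(-1)) = -419/920 + 1253/(-112 + 12) = -419/920 + 1253/(-100) = -419/920 - 1/100*1253 = -419/920 - 1253/100 = -59733/4600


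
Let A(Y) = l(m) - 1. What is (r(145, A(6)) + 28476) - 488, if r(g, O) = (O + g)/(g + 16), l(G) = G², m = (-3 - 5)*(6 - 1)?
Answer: 4507812/161 ≈ 27999.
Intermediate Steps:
m = -40 (m = -8*5 = -40)
A(Y) = 1599 (A(Y) = (-40)² - 1 = 1600 - 1 = 1599)
r(g, O) = (O + g)/(16 + g)
(r(145, A(6)) + 28476) - 488 = ((1599 + 145)/(16 + 145) + 28476) - 488 = (1744/161 + 28476) - 488 = 4586380/161 - 488 = 4507812/161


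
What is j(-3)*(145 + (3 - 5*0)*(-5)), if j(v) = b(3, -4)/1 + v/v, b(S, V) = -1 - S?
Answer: -390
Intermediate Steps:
j(v) = -3 (j(v) = (-1 - 1*3)/1 + v/v = (-1 - 3)*1 + 1 = -4*1 + 1 = -4 + 1 = -3)
j(-3)*(145 + (3 - 5*0)*(-5)) = -3*(145 + (3 - 5*0)*(-5)) = -3*(145 + (3 + 0)*(-5)) = -3*(145 + 3*(-5)) = -3*(145 - 15) = -3*130 = -390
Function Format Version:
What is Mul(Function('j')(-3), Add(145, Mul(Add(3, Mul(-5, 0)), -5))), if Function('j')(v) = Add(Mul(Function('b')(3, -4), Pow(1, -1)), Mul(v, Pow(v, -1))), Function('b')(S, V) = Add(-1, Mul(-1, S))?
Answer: -390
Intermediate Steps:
Function('j')(v) = -3 (Function('j')(v) = Add(Mul(Add(-1, Mul(-1, 3)), Pow(1, -1)), Mul(v, Pow(v, -1))) = Add(Mul(Add(-1, -3), 1), 1) = Add(Mul(-4, 1), 1) = Add(-4, 1) = -3)
Mul(Function('j')(-3), Add(145, Mul(Add(3, Mul(-5, 0)), -5))) = Mul(-3, Add(145, Mul(Add(3, Mul(-5, 0)), -5))) = Mul(-3, Add(145, Mul(Add(3, 0), -5))) = Mul(-3, Add(145, Mul(3, -5))) = Mul(-3, Add(145, -15)) = Mul(-3, 130) = -390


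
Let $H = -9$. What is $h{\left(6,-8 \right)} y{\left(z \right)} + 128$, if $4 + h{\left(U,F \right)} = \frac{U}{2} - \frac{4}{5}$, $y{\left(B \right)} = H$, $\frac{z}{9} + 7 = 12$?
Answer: $\frac{721}{5} \approx 144.2$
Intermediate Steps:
$z = 45$ ($z = -63 + 9 \cdot 12 = -63 + 108 = 45$)
$y{\left(B \right)} = -9$
$h{\left(U,F \right)} = - \frac{24}{5} + \frac{U}{2}$ ($h{\left(U,F \right)} = -4 + \left(\frac{U}{2} - \frac{4}{5}\right) = -4 + \left(- \frac{4}{5} + \frac{U}{2}\right) = - \frac{24}{5} + \frac{U}{2}$)
$h{\left(6,-8 \right)} y{\left(z \right)} + 128 = \left(- \frac{24}{5} + \frac{1}{2} \cdot 6\right) \left(-9\right) + 128 = \left(- \frac{24}{5} + 3\right) \left(-9\right) + 128 = \left(- \frac{9}{5}\right) \left(-9\right) + 128 = \frac{81}{5} + 128 = \frac{721}{5}$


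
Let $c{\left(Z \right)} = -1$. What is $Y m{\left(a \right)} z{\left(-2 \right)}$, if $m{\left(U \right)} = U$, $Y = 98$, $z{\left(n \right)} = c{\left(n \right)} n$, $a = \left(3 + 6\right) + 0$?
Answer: $1764$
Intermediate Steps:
$a = 9$ ($a = 9 + 0 = 9$)
$z{\left(n \right)} = - n$
$Y m{\left(a \right)} z{\left(-2 \right)} = 98 \cdot 9 \left(\left(-1\right) \left(-2\right)\right) = 882 \cdot 2 = 1764$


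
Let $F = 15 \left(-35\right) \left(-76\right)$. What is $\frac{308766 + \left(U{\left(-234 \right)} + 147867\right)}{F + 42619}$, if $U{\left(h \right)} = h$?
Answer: $\frac{456399}{82519} \approx 5.5308$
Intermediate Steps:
$F = 39900$ ($F = \left(-525\right) \left(-76\right) = 39900$)
$\frac{308766 + \left(U{\left(-234 \right)} + 147867\right)}{F + 42619} = \frac{308766 + \left(-234 + 147867\right)}{39900 + 42619} = \frac{308766 + 147633}{82519} = 456399 \cdot \frac{1}{82519} = \frac{456399}{82519}$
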